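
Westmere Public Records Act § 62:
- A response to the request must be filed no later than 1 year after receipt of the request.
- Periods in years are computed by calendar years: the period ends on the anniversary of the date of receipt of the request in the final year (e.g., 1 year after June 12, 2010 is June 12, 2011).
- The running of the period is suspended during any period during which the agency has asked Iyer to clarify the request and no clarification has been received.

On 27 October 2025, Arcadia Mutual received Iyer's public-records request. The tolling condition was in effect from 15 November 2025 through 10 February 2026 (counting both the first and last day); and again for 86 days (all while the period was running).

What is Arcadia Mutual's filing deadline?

April 19, 2027

1 year after 27 October 2025 is October 27, 2026.
From November 15, 2025 through February 10, 2026 inclusive is 88 days; tolling adds 88 days: October 27, 2026 + 88 days = January 23, 2027.
Tolling adds 86 days: January 23, 2027 + 86 days = April 19, 2027.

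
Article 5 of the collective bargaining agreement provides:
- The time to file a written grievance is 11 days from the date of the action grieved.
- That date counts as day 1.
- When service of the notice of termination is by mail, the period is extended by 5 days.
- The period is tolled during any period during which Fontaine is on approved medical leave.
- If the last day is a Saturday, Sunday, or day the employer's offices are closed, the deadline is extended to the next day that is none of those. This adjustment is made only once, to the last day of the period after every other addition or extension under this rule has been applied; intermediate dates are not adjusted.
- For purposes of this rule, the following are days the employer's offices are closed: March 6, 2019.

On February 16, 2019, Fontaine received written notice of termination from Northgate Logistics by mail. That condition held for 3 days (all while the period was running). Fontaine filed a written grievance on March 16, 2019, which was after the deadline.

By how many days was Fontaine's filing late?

9 days

Counting February 16, 2019 as day 1, day 11 is February 26, 2019.
Service was by mail, adding 5 days: February 26, 2019 + 5 days = March 3, 2019.
Tolling adds 3 days: March 3, 2019 + 3 days = March 6, 2019.
March 6, 2019 is a listed holiday. The next qualifying day is March 7, 2019.
The deadline is March 7, 2019; from March 7, 2019 to March 16, 2019 is 9 days.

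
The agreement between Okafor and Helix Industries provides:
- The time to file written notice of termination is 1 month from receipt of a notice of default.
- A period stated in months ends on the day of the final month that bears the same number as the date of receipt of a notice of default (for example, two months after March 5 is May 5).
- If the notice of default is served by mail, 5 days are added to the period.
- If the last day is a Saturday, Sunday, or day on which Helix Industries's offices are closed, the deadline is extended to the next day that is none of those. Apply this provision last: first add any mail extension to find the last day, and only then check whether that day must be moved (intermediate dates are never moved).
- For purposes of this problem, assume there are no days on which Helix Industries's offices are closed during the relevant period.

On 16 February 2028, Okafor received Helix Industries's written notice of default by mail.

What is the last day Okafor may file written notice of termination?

1 month after 16 February 2028 is March 16, 2028.
Service was by mail, adding 5 days: March 16, 2028 + 5 days = March 21, 2028.
March 21, 2028 is a Tuesday and not a day on which Helix Industries's offices are closed, so no extension applies.

March 21, 2028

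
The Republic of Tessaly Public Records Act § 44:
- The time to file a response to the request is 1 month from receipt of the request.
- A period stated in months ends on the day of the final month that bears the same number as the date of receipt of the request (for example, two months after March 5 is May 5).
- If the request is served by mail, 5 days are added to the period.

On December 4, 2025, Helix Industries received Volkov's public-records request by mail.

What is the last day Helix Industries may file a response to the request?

January 9, 2026

1 month after December 4, 2025 is January 4, 2026.
Service was by mail, adding 5 days: January 4, 2026 + 5 days = January 9, 2026.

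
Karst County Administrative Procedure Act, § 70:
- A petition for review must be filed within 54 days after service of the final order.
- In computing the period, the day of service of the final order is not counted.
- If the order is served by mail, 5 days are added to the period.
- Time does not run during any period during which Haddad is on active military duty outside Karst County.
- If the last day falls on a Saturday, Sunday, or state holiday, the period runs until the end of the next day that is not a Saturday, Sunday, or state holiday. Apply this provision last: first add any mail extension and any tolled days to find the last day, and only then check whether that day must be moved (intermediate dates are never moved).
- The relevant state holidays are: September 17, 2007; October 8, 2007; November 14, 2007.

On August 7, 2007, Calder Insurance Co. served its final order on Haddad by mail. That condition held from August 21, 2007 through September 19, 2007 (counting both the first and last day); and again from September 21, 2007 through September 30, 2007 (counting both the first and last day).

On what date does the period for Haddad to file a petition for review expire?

54 days after August 7, 2007 is September 30, 2007.
Service was by mail, adding 5 days: September 30, 2007 + 5 days = October 5, 2007.
From August 21, 2007 through September 19, 2007 inclusive is 30 days; tolling adds 30 days: October 5, 2007 + 30 days = November 4, 2007.
From September 21, 2007 through September 30, 2007 inclusive is 10 days; tolling adds 10 days: November 4, 2007 + 10 days = November 14, 2007.
November 14, 2007 is a listed holiday. The next qualifying day is November 15, 2007.

November 15, 2007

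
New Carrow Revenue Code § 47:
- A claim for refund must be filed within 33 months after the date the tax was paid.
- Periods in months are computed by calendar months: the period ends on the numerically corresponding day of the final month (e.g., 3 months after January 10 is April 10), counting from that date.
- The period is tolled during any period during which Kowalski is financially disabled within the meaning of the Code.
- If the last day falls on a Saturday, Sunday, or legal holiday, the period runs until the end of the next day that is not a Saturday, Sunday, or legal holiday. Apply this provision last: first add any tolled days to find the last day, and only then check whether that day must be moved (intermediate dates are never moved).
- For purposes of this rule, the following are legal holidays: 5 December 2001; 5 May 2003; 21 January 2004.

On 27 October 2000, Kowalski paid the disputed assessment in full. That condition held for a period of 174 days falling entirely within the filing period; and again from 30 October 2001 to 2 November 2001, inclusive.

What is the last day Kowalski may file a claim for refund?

January 22, 2004

33 months after 27 October 2000 is July 27, 2003.
Tolling adds 174 days: July 27, 2003 + 174 days = January 17, 2004.
From October 30, 2001 through November 2, 2001 inclusive is 4 days; tolling adds 4 days: January 17, 2004 + 4 days = January 21, 2004.
January 21, 2004 is a listed holiday. The next qualifying day is January 22, 2004.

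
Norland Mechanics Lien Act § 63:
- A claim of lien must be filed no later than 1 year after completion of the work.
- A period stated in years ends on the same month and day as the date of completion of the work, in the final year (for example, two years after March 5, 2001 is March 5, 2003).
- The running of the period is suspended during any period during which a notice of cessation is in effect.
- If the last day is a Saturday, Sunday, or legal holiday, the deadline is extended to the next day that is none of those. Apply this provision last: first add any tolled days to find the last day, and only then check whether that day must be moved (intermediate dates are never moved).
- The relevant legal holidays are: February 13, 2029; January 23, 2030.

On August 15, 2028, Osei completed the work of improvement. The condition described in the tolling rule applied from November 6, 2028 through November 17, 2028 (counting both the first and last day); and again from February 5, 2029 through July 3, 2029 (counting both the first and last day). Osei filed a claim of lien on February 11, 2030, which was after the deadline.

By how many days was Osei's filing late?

18 days

1 year after August 15, 2028 is August 15, 2029.
From November 6, 2028 through November 17, 2028 inclusive is 12 days; tolling adds 12 days: August 15, 2029 + 12 days = August 27, 2029.
From February 5, 2029 through July 3, 2029 inclusive is 149 days; tolling adds 149 days: August 27, 2029 + 149 days = January 23, 2030.
January 23, 2030 is a listed holiday. The next qualifying day is January 24, 2030.
The deadline is January 24, 2030; from January 24, 2030 to February 11, 2030 is 18 days.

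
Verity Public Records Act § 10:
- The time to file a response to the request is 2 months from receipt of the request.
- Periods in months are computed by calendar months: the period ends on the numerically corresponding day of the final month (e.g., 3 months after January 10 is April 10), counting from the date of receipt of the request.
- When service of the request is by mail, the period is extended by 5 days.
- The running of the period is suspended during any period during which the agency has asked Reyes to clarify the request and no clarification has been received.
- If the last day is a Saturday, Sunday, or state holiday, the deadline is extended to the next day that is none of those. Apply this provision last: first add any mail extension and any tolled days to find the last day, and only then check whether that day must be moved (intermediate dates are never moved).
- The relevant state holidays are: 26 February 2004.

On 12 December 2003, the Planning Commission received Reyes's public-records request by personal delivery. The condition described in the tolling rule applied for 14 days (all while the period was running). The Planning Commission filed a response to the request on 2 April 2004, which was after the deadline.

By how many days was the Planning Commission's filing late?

2 months after 12 December 2003 is February 12, 2004.
Service was not by mail, so no mail extension applies.
Tolling adds 14 days: February 12, 2004 + 14 days = February 26, 2004.
February 26, 2004 is a listed holiday. The next qualifying day is February 27, 2004.
The deadline is February 27, 2004; from February 27, 2004 to April 2, 2004 is 35 days.

35 days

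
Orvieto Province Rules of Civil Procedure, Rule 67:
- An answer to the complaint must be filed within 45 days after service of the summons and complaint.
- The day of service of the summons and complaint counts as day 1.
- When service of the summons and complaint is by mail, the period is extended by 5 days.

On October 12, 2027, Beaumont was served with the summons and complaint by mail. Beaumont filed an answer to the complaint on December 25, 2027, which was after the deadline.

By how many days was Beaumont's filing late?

25 days

Counting October 12, 2027 as day 1, day 45 is November 25, 2027.
Service was by mail, adding 5 days: November 25, 2027 + 5 days = November 30, 2027.
The deadline is November 30, 2027; from November 30, 2027 to December 25, 2027 is 25 days.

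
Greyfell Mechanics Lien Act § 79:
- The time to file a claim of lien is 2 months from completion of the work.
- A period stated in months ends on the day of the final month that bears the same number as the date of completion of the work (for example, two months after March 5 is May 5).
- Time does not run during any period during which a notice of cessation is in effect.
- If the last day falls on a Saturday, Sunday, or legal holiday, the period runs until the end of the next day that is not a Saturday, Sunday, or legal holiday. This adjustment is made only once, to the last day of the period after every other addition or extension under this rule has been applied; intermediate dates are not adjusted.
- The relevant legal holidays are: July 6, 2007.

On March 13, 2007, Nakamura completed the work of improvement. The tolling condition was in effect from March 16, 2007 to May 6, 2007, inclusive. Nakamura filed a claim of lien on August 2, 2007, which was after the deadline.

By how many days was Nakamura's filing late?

2 months after March 13, 2007 is May 13, 2007.
From March 16, 2007 through May 6, 2007 inclusive is 52 days; tolling adds 52 days: May 13, 2007 + 52 days = July 4, 2007.
July 4, 2007 is a Wednesday and not a legal holiday, so no extension applies.
The deadline is July 4, 2007; from July 4, 2007 to August 2, 2007 is 29 days.

29 days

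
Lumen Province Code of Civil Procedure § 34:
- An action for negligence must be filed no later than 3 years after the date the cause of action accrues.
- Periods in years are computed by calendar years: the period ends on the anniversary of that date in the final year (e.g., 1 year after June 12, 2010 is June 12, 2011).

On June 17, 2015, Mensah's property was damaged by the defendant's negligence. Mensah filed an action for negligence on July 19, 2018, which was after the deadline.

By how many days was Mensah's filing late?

32 days

3 years after June 17, 2015 is June 17, 2018.
The deadline is June 17, 2018; from June 17, 2018 to July 19, 2018 is 32 days.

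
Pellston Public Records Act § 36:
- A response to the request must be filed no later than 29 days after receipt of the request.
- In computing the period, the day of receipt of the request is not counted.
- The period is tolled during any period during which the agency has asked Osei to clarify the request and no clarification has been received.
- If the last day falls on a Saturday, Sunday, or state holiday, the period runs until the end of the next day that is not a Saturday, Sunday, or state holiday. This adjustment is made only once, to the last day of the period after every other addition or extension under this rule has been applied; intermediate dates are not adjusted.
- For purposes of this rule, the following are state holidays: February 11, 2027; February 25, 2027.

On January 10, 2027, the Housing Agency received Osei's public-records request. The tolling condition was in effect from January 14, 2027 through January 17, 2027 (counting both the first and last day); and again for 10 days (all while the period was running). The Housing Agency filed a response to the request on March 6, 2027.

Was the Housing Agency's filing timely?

No

29 days after January 10, 2027 is February 8, 2027.
From January 14, 2027 through January 17, 2027 inclusive is 4 days; tolling adds 4 days: February 8, 2027 + 4 days = February 12, 2027.
Tolling adds 10 days: February 12, 2027 + 10 days = February 22, 2027.
February 22, 2027 is a Monday and not a state holiday, so no extension applies.
The deadline is February 22, 2027; the filing on March 6, 2027 is after that date.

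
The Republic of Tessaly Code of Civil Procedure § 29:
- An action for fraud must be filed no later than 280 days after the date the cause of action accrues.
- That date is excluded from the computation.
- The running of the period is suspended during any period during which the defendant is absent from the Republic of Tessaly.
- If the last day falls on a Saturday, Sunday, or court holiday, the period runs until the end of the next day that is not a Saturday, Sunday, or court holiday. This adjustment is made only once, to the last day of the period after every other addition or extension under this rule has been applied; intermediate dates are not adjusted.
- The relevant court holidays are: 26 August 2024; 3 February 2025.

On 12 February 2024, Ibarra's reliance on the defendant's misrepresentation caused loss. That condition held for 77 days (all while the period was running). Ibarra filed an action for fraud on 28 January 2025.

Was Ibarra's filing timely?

280 days after 12 February 2024 is November 18, 2024.
Tolling adds 77 days: November 18, 2024 + 77 days = February 3, 2025.
February 3, 2025 is a listed holiday. The next qualifying day is February 4, 2025.
The deadline is February 4, 2025; the filing on January 28, 2025 is on or before that date.

Yes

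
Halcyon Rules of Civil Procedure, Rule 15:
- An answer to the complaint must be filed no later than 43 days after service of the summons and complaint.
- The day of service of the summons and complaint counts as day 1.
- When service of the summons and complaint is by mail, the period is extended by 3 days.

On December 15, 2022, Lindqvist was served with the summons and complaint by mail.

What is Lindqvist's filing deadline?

Counting December 15, 2022 as day 1, day 43 is January 26, 2023.
Service was by mail, adding 3 days: January 26, 2023 + 3 days = January 29, 2023.

January 29, 2023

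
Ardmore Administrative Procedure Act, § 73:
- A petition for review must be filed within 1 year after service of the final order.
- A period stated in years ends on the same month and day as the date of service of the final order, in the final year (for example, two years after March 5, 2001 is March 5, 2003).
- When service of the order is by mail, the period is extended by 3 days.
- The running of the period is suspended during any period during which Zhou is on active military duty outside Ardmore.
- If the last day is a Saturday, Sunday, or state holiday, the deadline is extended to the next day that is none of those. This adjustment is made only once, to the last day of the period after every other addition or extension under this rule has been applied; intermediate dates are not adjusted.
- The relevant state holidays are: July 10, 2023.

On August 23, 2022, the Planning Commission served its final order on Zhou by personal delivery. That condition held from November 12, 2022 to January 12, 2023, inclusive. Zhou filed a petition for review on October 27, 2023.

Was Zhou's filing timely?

No

1 year after August 23, 2022 is August 23, 2023.
Service was not by mail, so no mail extension applies.
From November 12, 2022 through January 12, 2023 inclusive is 62 days; tolling adds 62 days: August 23, 2023 + 62 days = October 24, 2023.
October 24, 2023 is a Tuesday and not a state holiday, so no extension applies.
The deadline is October 24, 2023; the filing on October 27, 2023 is after that date.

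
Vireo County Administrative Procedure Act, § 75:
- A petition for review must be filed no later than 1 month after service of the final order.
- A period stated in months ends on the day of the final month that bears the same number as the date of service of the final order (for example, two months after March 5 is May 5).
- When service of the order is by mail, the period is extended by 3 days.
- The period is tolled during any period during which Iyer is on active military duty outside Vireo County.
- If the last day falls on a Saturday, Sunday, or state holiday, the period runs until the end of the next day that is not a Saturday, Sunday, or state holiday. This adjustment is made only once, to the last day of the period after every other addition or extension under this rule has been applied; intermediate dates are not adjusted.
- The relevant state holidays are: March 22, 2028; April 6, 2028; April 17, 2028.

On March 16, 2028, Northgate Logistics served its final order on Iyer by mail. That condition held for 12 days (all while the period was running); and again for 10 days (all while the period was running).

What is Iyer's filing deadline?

1 month after March 16, 2028 is April 16, 2028.
Service was by mail, adding 3 days: April 16, 2028 + 3 days = April 19, 2028.
Tolling adds 12 days: April 19, 2028 + 12 days = May 1, 2028.
Tolling adds 10 days: May 1, 2028 + 10 days = May 11, 2028.
May 11, 2028 is a Thursday and not a state holiday, so no extension applies.

May 11, 2028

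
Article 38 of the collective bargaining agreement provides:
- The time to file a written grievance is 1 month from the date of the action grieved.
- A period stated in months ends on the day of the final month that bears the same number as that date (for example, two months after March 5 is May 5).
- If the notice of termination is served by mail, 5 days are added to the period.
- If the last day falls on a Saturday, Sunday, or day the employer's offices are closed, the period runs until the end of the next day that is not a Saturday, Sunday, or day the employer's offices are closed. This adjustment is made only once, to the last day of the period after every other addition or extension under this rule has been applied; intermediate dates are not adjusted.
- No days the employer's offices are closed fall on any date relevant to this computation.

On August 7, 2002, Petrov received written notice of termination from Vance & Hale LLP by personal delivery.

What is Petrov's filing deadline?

September 9, 2002

1 month after August 7, 2002 is September 7, 2002.
Service was not by mail, so no mail extension applies.
September 7, 2002 is Saturday; September 8, 2002 is Sunday. The next qualifying day is September 9, 2002.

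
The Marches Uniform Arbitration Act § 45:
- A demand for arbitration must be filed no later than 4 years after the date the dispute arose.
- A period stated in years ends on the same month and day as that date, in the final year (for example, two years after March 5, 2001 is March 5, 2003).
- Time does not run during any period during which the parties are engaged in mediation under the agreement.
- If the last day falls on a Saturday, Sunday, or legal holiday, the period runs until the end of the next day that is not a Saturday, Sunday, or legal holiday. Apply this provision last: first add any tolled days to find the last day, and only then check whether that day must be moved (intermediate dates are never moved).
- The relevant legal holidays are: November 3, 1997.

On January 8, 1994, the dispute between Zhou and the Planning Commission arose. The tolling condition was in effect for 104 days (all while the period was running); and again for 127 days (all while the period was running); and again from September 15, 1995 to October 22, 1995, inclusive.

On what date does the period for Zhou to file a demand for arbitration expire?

4 years after January 8, 1994 is January 8, 1998.
Tolling adds 104 days: January 8, 1998 + 104 days = April 22, 1998.
Tolling adds 127 days: April 22, 1998 + 127 days = August 27, 1998.
From September 15, 1995 through October 22, 1995 inclusive is 38 days; tolling adds 38 days: August 27, 1998 + 38 days = October 4, 1998.
October 4, 1998 is Sunday. The next qualifying day is October 5, 1998.

October 5, 1998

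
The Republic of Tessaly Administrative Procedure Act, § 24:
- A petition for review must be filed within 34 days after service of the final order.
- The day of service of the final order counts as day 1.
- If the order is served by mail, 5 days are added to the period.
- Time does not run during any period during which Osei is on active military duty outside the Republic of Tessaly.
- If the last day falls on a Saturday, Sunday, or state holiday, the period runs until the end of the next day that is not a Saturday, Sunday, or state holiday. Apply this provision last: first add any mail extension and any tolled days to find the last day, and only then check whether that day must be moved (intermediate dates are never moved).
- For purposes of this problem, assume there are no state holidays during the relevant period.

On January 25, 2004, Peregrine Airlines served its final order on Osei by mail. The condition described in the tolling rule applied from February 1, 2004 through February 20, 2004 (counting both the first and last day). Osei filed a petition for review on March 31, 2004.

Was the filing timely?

Counting January 25, 2004 as day 1, day 34 is February 27, 2004.
Service was by mail, adding 5 days: February 27, 2004 + 5 days = March 3, 2004.
From February 1, 2004 through February 20, 2004 inclusive is 20 days; tolling adds 20 days: March 3, 2004 + 20 days = March 23, 2004.
March 23, 2004 is a Tuesday and not a state holiday, so no extension applies.
The deadline is March 23, 2004; the filing on March 31, 2004 is after that date.

No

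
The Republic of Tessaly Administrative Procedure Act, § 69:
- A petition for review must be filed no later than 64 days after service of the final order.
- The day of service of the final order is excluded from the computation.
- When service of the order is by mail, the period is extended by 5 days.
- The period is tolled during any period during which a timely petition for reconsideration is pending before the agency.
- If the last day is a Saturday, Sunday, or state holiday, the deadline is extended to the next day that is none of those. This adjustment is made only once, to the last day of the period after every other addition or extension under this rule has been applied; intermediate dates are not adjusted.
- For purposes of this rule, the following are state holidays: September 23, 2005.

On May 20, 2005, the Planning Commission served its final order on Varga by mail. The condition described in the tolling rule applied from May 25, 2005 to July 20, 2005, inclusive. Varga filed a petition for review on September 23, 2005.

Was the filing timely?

Yes

64 days after May 20, 2005 is July 23, 2005.
Service was by mail, adding 5 days: July 23, 2005 + 5 days = July 28, 2005.
From May 25, 2005 through July 20, 2005 inclusive is 57 days; tolling adds 57 days: July 28, 2005 + 57 days = September 23, 2005.
September 23, 2005 is a listed holiday; September 24, 2005 is Saturday; September 25, 2005 is Sunday. The next qualifying day is September 26, 2005.
The deadline is September 26, 2005; the filing on September 23, 2005 is on or before that date.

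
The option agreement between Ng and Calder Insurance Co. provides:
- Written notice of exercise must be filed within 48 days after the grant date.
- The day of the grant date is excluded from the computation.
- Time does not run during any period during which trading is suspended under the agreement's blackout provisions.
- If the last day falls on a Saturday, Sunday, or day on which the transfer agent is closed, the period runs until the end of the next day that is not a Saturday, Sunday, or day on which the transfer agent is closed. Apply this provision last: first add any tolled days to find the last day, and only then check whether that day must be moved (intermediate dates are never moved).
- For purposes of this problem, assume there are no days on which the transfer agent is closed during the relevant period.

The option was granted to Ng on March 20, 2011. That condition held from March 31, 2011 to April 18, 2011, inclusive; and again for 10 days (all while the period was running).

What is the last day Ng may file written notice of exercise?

48 days after March 20, 2011 is May 7, 2011.
From March 31, 2011 through April 18, 2011 inclusive is 19 days; tolling adds 19 days: May 7, 2011 + 19 days = May 26, 2011.
Tolling adds 10 days: May 26, 2011 + 10 days = June 5, 2011.
June 5, 2011 is Sunday. The next qualifying day is June 6, 2011.

June 6, 2011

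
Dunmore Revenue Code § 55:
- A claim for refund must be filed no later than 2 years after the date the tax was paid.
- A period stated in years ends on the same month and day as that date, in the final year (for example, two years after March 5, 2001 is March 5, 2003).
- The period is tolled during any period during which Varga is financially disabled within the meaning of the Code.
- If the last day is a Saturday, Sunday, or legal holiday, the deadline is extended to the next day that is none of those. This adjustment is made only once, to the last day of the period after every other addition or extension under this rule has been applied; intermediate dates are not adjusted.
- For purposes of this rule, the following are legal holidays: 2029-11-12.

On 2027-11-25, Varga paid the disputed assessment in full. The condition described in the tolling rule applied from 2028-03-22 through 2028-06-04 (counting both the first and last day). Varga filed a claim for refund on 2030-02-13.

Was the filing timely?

No

2 years after 2027-11-25 is November 25, 2029.
From March 22, 2028 through June 4, 2028 inclusive is 75 days; tolling adds 75 days: November 25, 2029 + 75 days = February 8, 2030.
February 8, 2030 is a Friday and not a legal holiday, so no extension applies.
The deadline is February 8, 2030; the filing on February 13, 2030 is after that date.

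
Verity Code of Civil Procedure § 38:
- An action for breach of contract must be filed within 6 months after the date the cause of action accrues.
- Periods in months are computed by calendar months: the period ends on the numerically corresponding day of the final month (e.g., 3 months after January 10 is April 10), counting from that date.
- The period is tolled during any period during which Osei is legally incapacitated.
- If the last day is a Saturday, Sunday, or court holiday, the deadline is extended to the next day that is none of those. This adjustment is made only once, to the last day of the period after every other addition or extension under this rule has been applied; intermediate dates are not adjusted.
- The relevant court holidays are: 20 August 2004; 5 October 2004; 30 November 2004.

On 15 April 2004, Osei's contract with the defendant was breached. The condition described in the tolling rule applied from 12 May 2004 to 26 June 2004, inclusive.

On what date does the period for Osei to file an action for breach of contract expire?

6 months after 15 April 2004 is October 15, 2004.
From May 12, 2004 through June 26, 2004 inclusive is 46 days; tolling adds 46 days: October 15, 2004 + 46 days = November 30, 2004.
November 30, 2004 is a listed holiday. The next qualifying day is December 1, 2004.

December 1, 2004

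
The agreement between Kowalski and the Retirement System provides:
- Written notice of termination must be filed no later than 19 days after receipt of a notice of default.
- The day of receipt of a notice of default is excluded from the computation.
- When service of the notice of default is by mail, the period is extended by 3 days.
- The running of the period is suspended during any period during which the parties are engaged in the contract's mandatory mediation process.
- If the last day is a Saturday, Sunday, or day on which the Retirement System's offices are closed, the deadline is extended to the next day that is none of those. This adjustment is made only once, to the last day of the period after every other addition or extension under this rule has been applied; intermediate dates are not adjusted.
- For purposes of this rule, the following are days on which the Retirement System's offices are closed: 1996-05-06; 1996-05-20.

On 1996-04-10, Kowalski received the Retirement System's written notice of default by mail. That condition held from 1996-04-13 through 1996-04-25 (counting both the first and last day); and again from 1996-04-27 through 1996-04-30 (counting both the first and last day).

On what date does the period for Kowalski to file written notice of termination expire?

19 days after 1996-04-10 is April 29, 1996.
Service was by mail, adding 3 days: April 29, 1996 + 3 days = May 2, 1996.
From April 13, 1996 through April 25, 1996 inclusive is 13 days; tolling adds 13 days: May 2, 1996 + 13 days = May 15, 1996.
From April 27, 1996 through April 30, 1996 inclusive is 4 days; tolling adds 4 days: May 15, 1996 + 4 days = May 19, 1996.
May 19, 1996 is Sunday; May 20, 1996 is a listed holiday. The next qualifying day is May 21, 1996.

May 21, 1996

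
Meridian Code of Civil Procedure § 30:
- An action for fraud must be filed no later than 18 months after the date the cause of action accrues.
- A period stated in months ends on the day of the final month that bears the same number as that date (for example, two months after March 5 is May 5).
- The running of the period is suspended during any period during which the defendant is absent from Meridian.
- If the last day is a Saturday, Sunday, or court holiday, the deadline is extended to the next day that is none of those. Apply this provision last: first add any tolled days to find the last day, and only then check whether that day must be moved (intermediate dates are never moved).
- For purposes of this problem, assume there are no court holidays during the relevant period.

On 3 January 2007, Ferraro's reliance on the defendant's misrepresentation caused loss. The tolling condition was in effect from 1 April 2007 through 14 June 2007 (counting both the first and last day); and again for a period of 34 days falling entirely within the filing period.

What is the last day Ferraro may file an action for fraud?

18 months after 3 January 2007 is July 3, 2008.
From April 1, 2007 through June 14, 2007 inclusive is 75 days; tolling adds 75 days: July 3, 2008 + 75 days = September 16, 2008.
Tolling adds 34 days: September 16, 2008 + 34 days = October 20, 2008.
October 20, 2008 is a Monday and not a court holiday, so no extension applies.

October 20, 2008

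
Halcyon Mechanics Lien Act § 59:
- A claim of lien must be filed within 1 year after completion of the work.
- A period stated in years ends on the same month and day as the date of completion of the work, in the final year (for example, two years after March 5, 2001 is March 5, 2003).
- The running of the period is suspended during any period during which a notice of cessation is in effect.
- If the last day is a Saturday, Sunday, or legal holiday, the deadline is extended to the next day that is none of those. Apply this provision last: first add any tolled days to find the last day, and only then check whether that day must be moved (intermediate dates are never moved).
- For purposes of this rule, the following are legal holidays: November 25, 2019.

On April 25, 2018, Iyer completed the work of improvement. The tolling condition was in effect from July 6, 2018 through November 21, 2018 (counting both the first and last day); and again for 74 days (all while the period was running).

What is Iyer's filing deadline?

November 26, 2019

1 year after April 25, 2018 is April 25, 2019.
From July 6, 2018 through November 21, 2018 inclusive is 139 days; tolling adds 139 days: April 25, 2019 + 139 days = September 11, 2019.
Tolling adds 74 days: September 11, 2019 + 74 days = November 24, 2019.
November 24, 2019 is Sunday; November 25, 2019 is a listed holiday. The next qualifying day is November 26, 2019.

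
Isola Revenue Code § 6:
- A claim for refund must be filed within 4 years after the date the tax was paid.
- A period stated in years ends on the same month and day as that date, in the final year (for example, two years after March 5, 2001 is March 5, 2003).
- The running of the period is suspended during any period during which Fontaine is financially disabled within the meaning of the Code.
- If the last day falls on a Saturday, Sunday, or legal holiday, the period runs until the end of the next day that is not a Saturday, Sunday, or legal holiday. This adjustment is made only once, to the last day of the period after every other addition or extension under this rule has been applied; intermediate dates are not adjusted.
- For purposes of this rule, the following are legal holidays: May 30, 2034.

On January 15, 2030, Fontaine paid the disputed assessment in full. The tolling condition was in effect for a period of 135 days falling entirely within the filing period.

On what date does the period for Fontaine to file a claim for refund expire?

May 31, 2034

4 years after January 15, 2030 is January 15, 2034.
Tolling adds 135 days: January 15, 2034 + 135 days = May 30, 2034.
May 30, 2034 is a listed holiday. The next qualifying day is May 31, 2034.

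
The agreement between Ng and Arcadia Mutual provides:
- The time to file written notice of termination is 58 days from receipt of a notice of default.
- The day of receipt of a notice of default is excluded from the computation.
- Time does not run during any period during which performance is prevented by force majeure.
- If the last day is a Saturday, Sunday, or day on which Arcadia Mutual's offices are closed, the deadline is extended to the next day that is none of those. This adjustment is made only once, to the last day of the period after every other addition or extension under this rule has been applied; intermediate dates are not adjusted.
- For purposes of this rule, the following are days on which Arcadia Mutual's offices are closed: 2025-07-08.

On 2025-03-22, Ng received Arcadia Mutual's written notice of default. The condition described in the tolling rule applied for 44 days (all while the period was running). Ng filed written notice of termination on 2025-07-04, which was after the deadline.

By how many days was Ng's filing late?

58 days after 2025-03-22 is May 19, 2025.
Tolling adds 44 days: May 19, 2025 + 44 days = July 2, 2025.
July 2, 2025 is a Wednesday and not a day on which Arcadia Mutual's offices are closed, so no extension applies.
The deadline is July 2, 2025; from July 2, 2025 to July 4, 2025 is 2 days.

2 days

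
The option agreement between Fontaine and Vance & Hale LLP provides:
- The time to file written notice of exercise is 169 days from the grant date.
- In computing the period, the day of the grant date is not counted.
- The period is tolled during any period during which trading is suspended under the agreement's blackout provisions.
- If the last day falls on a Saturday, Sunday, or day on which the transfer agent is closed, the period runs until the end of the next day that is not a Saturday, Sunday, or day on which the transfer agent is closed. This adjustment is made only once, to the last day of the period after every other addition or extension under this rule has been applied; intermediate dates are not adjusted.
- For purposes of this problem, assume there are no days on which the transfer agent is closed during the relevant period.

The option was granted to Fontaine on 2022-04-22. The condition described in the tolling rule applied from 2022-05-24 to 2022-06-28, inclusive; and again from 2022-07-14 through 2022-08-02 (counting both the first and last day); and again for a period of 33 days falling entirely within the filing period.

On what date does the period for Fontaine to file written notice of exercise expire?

169 days after 2022-04-22 is October 8, 2022.
From May 24, 2022 through June 28, 2022 inclusive is 36 days; tolling adds 36 days: October 8, 2022 + 36 days = November 13, 2022.
From July 14, 2022 through August 2, 2022 inclusive is 20 days; tolling adds 20 days: November 13, 2022 + 20 days = December 3, 2022.
Tolling adds 33 days: December 3, 2022 + 33 days = January 5, 2023.
January 5, 2023 is a Thursday and not a day on which the transfer agent is closed, so no extension applies.

January 5, 2023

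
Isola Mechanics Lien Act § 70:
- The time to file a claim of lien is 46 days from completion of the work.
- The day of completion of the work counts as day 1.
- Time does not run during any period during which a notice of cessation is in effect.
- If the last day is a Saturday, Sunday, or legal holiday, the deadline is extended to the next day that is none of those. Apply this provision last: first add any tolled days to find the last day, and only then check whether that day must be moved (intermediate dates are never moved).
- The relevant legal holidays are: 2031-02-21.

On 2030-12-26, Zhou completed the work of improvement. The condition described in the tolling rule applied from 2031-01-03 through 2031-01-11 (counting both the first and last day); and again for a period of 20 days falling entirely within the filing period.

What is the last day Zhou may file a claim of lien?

March 10, 2031

Counting 2030-12-26 as day 1, day 46 is February 9, 2031.
From January 3, 2031 through January 11, 2031 inclusive is 9 days; tolling adds 9 days: February 9, 2031 + 9 days = February 18, 2031.
Tolling adds 20 days: February 18, 2031 + 20 days = March 10, 2031.
March 10, 2031 is a Monday and not a legal holiday, so no extension applies.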